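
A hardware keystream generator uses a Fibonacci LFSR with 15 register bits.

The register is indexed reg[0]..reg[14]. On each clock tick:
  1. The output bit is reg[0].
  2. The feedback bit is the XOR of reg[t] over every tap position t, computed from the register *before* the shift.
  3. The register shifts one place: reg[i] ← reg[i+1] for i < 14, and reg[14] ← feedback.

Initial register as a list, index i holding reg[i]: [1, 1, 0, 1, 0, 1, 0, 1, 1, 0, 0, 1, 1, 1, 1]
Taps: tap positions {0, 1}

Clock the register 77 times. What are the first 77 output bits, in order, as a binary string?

11010101100111101111110101000110000011111001010000100001011110001100011100010

k : reg_k → out_k, fb_k
0: 110101011001111 → 1, fb=0
1: 101010110011110 → 1, fb=1
2: 010101100111101 → 0, fb=1
3: 101011001111011 → 1, fb=1
4: 010110011110111 → 0, fb=1
5: 101100111101111 → 1, fb=1
6: 011001111011111 → 0, fb=1
7: 110011110111111 → 1, fb=0
8: 100111101111110 → 1, fb=1
9: 001111011111101 → 0, fb=0
10: 011110111111010 → 0, fb=1
11: 111101111110101 → 1, fb=0
12: 111011111101010 → 1, fb=0
13: 110111111010100 → 1, fb=0
14: 101111110101000 → 1, fb=1
15: 011111101010001 → 0, fb=1
16: 111111010100011 → 1, fb=0
17: 111110101000110 → 1, fb=0
18: 111101010001100 → 1, fb=0
19: 111010100011000 → 1, fb=0
20: 110101000110000 → 1, fb=0
21: 101010001100000 → 1, fb=1
22: 010100011000001 → 0, fb=1
23: 101000110000011 → 1, fb=1
24: 010001100000111 → 0, fb=1
25: 100011000001111 → 1, fb=1
26: 000110000011111 → 0, fb=0
27: 001100000111110 → 0, fb=0
28: 011000001111100 → 0, fb=1
29: 110000011111001 → 1, fb=0
30: 100000111110010 → 1, fb=1
31: 000001111100101 → 0, fb=0
32: 000011111001010 → 0, fb=0
33: 000111110010100 → 0, fb=0
34: 001111100101000 → 0, fb=0
35: 011111001010000 → 0, fb=1
36: 111110010100001 → 1, fb=0
37: 111100101000010 → 1, fb=0
38: 111001010000100 → 1, fb=0
39: 110010100001000 → 1, fb=0
40: 100101000010000 → 1, fb=1
41: 001010000100001 → 0, fb=0
42: 010100001000010 → 0, fb=1
43: 101000010000101 → 1, fb=1
44: 010000100001011 → 0, fb=1
45: 100001000010111 → 1, fb=1
46: 000010000101111 → 0, fb=0
47: 000100001011110 → 0, fb=0
48: 001000010111100 → 0, fb=0
49: 010000101111000 → 0, fb=1
50: 100001011110001 → 1, fb=1
51: 000010111100011 → 0, fb=0
52: 000101111000110 → 0, fb=0
53: 001011110001100 → 0, fb=0
54: 010111100011000 → 0, fb=1
55: 101111000110001 → 1, fb=1
56: 011110001100011 → 0, fb=1
57: 111100011000111 → 1, fb=0
58: 111000110001110 → 1, fb=0
59: 110001100011100 → 1, fb=0
60: 100011000111000 → 1, fb=1
61: 000110001110001 → 0, fb=0
62: 001100011100010 → 0, fb=0
63: 011000111000100 → 0, fb=1
64: 110001110001001 → 1, fb=0
65: 100011100010010 → 1, fb=1
66: 000111000100101 → 0, fb=0
67: 001110001001010 → 0, fb=0
68: 011100010010100 → 0, fb=1
69: 111000100101001 → 1, fb=0
70: 110001001010010 → 1, fb=0
71: 100010010100100 → 1, fb=1
72: 000100101001001 → 0, fb=0
73: 001001010010010 → 0, fb=0
74: 010010100100100 → 0, fb=1
75: 100101001001001 → 1, fb=1
76: 001010010010011 → 0, fb=0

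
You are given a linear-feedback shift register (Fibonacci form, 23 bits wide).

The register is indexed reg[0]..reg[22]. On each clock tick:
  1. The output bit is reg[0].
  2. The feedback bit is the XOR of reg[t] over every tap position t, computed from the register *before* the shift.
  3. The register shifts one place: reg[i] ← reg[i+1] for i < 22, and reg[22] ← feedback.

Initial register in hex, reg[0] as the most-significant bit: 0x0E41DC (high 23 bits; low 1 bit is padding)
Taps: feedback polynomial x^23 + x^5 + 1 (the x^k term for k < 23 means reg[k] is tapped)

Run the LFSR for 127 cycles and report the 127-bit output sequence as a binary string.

0000111001000001110111011000110011110100110110000010010011011111101110010111111001010001001011010110100011101001000000001110101

k : reg_k → out_k, fb_k
0: 00001110010000011101110 → 0, fb=1
1: 00011100100000111011101 → 0, fb=1
2: 00111001000001110111011 → 0, fb=0
3: 01110010000011101110110 → 0, fb=0
4: 11100100000111011101100 → 1, fb=0
5: 11001000001110111011000 → 1, fb=1
6: 10010000011101110110001 → 1, fb=1
7: 00100000111011101100011 → 0, fb=0
8: 01000001110111011000110 → 0, fb=0
9: 10000011101110110001100 → 1, fb=1
10: 00000111011101100011001 → 0, fb=1
11: 00001110111011000110011 → 0, fb=1
12: 00011101110110001100111 → 0, fb=1
13: 00111011101100011001111 → 0, fb=0
14: 01110111011000110011110 → 0, fb=1
15: 11101110110001100111101 → 1, fb=0
16: 11011101100011001111010 → 1, fb=0
17: 10111011000110011110100 → 1, fb=1
18: 01110110001100111101001 → 0, fb=1
19: 11101100011001111010011 → 1, fb=0
20: 11011000110011110100110 → 1, fb=1
21: 10110001100111101001101 → 1, fb=1
22: 01100011001111010011011 → 0, fb=0
23: 11000110011110100110110 → 1, fb=0
24: 10001100111101001101100 → 1, fb=0
25: 00011001111010011011000 → 0, fb=0
26: 00110011110100110110000 → 0, fb=0
27: 01100111101001101100000 → 0, fb=1
28: 11001111010011011000001 → 1, fb=0
29: 10011110100110110000010 → 1, fb=0
30: 00111101001101100000100 → 0, fb=1
31: 01111010011011000001001 → 0, fb=0
32: 11110100110110000010010 → 1, fb=0
33: 11101001101100000100100 → 1, fb=1
34: 11010011011000001001001 → 1, fb=1
35: 10100110110000010010011 → 1, fb=0
36: 01001101100000100100110 → 0, fb=1
37: 10011011000001001001101 → 1, fb=1
38: 00110110000010010011011 → 0, fb=1
39: 01101100000100100110111 → 0, fb=1
40: 11011000001001001101111 → 1, fb=1
41: 10110000010010011011111 → 1, fb=1
42: 01100000100100110111111 → 0, fb=0
43: 11000001001001101111110 → 1, fb=1
44: 10000010010011011111101 → 1, fb=1
45: 00000100100110111111011 → 0, fb=1
46: 00001001001101111110111 → 0, fb=0
47: 00010010011011111101110 → 0, fb=0
48: 00100100110111111011100 → 0, fb=1
49: 01001001101111110111001 → 0, fb=0
50: 10010011011111101110010 → 1, fb=1
51: 00100110111111011100101 → 0, fb=1
52: 01001101111110111001011 → 0, fb=1
53: 10011011111101110010111 → 1, fb=1
54: 00110111111011100101111 → 0, fb=1
55: 01101111110111001011111 → 0, fb=1
56: 11011111101110010111111 → 1, fb=0
57: 10111111011100101111110 → 1, fb=0
58: 01111110111001011111100 → 0, fb=1
59: 11111101110010111111001 → 1, fb=0
60: 11111011100101111110010 → 1, fb=1
61: 11110111001011111100101 → 1, fb=0
62: 11101110010111111001010 → 1, fb=0
63: 11011100101111110010100 → 1, fb=0
64: 10111001011111100101000 → 1, fb=1
65: 01110010111111001010001 → 0, fb=0
66: 11100101111110010100010 → 1, fb=0
67: 11001011111100101000100 → 1, fb=1
68: 10010111111001010001001 → 1, fb=0
69: 00101111110010100010010 → 0, fb=1
70: 01011111100101000100101 → 0, fb=1
71: 10111111001010001001011 → 1, fb=0
72: 01111110010100010010110 → 0, fb=1
73: 11111100101000100101101 → 1, fb=0
74: 11111001010001001011010 → 1, fb=1
75: 11110010100010010110101 → 1, fb=1
76: 11100101000100101101011 → 1, fb=0
77: 11001010001001011010110 → 1, fb=1
78: 10010100010010110101101 → 1, fb=0
79: 00101000100101101011010 → 0, fb=0
80: 01010001001011010110100 → 0, fb=0
81: 10100010010110101101000 → 1, fb=1
82: 01000100101101011010001 → 0, fb=1
83: 10001001011010110100011 → 1, fb=1
84: 00010010110101101000111 → 0, fb=0
85: 00100101101011010001110 → 0, fb=1
86: 01001011010110100011101 → 0, fb=0
87: 10010110101101000111010 → 1, fb=0
88: 00101101011010001110100 → 0, fb=1
89: 01011010110100011101001 → 0, fb=0
90: 10110101101000111010010 → 1, fb=0
91: 01101011010001110100100 → 0, fb=0
92: 11010110100011101001000 → 1, fb=0
93: 10101101000111010010000 → 1, fb=0
94: 01011010001110100100000 → 0, fb=0
95: 10110100011101001000000 → 1, fb=0
96: 01101000111010010000000 → 0, fb=0
97: 11010001110100100000000 → 1, fb=1
98: 10100011101001000000001 → 1, fb=1
99: 01000111010010000000011 → 0, fb=1
100: 10001110100100000000111 → 1, fb=0
101: 00011101001000000001110 → 0, fb=1
102: 00111010010000000011101 → 0, fb=0
103: 01110100100000000111010 → 0, fb=1
104: 11101001000000001110101 → 1, fb=1
105: 11010010000000011101011 → 1, fb=1
106: 10100100000000111010111 → 1, fb=0
107: 01001000000001110101110 → 0, fb=0
108: 10010000000011101011100 → 1, fb=1
109: 00100000000111010111001 → 0, fb=0
110: 01000000001110101110010 → 0, fb=0
111: 10000000011101011100100 → 1, fb=1
112: 00000000111010111001001 → 0, fb=0
113: 00000001110101110010010 → 0, fb=0
114: 00000011101011100100100 → 0, fb=0
115: 00000111010111001001000 → 0, fb=1
116: 00001110101110010010001 → 0, fb=1
117: 00011101011100100100011 → 0, fb=1
118: 00111010111001001000111 → 0, fb=0
119: 01110101110010010001110 → 0, fb=1
120: 11101011100100100011101 → 1, fb=1
121: 11010111001001000111011 → 1, fb=0
122: 10101110010010001110110 → 1, fb=0
123: 01011100100100011101100 → 0, fb=1
124: 10111001001000111011001 → 1, fb=1
125: 01110010010001110110011 → 0, fb=0
126: 11100100100011101100110 → 1, fb=0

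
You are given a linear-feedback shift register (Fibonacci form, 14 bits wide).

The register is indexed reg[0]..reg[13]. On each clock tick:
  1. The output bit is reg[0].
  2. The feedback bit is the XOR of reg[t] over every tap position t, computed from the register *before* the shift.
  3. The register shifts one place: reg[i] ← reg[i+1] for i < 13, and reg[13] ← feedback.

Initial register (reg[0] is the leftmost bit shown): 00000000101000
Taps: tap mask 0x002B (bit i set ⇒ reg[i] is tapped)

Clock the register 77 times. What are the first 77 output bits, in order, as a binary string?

00000000101000000100001110101010101100111111000011010110001101000011010111101

step | reg (before) | out | fb
   0 | 00000000101000 | 0 | 0
   1 | 00000001010000 | 0 | 0
   2 | 00000010100000 | 0 | 0
   3 | 00000101000000 | 0 | 1
   4 | 00001010000001 | 0 | 0
   5 | 00010100000010 | 0 | 0
   6 | 00101000000100 | 0 | 0
   7 | 01010000001000 | 0 | 0
   8 | 10100000010000 | 1 | 1
   9 | 01000000100001 | 0 | 1
  10 | 10000001000011 | 1 | 1
  11 | 00000010000111 | 0 | 0
  12 | 00000100001110 | 0 | 1
  13 | 00001000011101 | 0 | 0
  14 | 00010000111010 | 0 | 1
  15 | 00100001110101 | 0 | 0
  16 | 01000011101010 | 0 | 1
  17 | 10000111010101 | 1 | 0
  18 | 00001110101010 | 0 | 1
  19 | 00011101010101 | 0 | 0
  20 | 00111010101010 | 0 | 1
  21 | 01110101010101 | 0 | 1
  22 | 11101010101011 | 1 | 0
  23 | 11010101010110 | 1 | 0
  24 | 10101010101100 | 1 | 1
  25 | 01010101011001 | 0 | 1
  26 | 10101010110011 | 1 | 1
  27 | 01010101100111 | 0 | 1
  28 | 10101011001111 | 1 | 1
  29 | 01010110011111 | 0 | 1
  30 | 10101100111111 | 1 | 0
  31 | 01011001111110 | 0 | 0
  32 | 10110011111100 | 1 | 0
  33 | 01100111111000 | 0 | 0
  34 | 11001111110000 | 1 | 1
  35 | 10011111100001 | 1 | 1
  36 | 00111111000011 | 0 | 0
  37 | 01111110000110 | 0 | 1
  38 | 11111100001101 | 1 | 0
  39 | 11111000011010 | 1 | 1
  40 | 11110000110101 | 1 | 1
  41 | 11100001101011 | 1 | 0
  42 | 11000011010110 | 1 | 0
  43 | 10000110101100 | 1 | 0
  44 | 00001101011000 | 0 | 1
  45 | 00011010110001 | 0 | 1
  46 | 00110101100011 | 0 | 0
  47 | 01101011000110 | 0 | 1
  48 | 11010110001101 | 1 | 0
  49 | 10101100011010 | 1 | 0
  50 | 01011000110100 | 0 | 0
  51 | 10110001101000 | 1 | 0
  52 | 01100011010000 | 0 | 1
  53 | 11000110100001 | 1 | 1
  54 | 10001101000011 | 1 | 0
  55 | 00011010000110 | 0 | 1
  56 | 00110100001101 | 0 | 0
  57 | 01101000011010 | 0 | 1
  58 | 11010000110101 | 1 | 1
  59 | 10100001101011 | 1 | 1
  60 | 01000011010111 | 0 | 1
  61 | 10000110101111 | 1 | 0
  62 | 00001101011110 | 0 | 1
  63 | 00011010111101 | 0 | 1
  64 | 00110101111011 | 0 | 0
  65 | 01101011110110 | 0 | 1
  66 | 11010111101101 | 1 | 0
  67 | 10101111011010 | 1 | 0
  68 | 01011110110100 | 0 | 1
  69 | 10111101101001 | 1 | 1
  70 | 01111011010011 | 0 | 0
  71 | 11110110100110 | 1 | 0
  72 | 11101101001100 | 1 | 1
  73 | 11011010011001 | 1 | 1
  74 | 10110100110011 | 1 | 1
  75 | 01101001100111 | 0 | 1
  76 | 11010011001111 | 1 | 1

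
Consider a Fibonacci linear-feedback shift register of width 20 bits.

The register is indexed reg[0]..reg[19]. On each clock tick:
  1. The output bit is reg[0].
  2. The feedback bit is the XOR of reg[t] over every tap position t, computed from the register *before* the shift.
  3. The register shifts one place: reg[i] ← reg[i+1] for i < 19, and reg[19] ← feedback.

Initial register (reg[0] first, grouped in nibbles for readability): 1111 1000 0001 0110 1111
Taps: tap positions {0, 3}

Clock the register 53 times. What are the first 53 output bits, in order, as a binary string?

11111000000101101111001110001010000101101111110110101

tick  register→output (feedback)
  0  11111000000101101111→1 (0)
  1  11110000001011011110→1 (0)
  2  11100000010110111100→1 (1)
  3  11000000101101111001→1 (1)
  4  10000001011011110011→1 (1)
  5  00000010110111100111→0 (0)
  6  00000101101111001110→0 (0)
  7  00001011011110011100→0 (0)
  8  00010110111100111000→0 (1)
  9  00101101111001110001→0 (0)
 10  01011011110011100010→0 (1)
 11  10110111100111000101→1 (0)
 12  01101111001110001010→0 (0)
 13  11011110011100010100→1 (0)
 14  10111100111000101000→1 (0)
 15  01111001110001010000→0 (1)
 16  11110011100010100001→1 (0)
 17  11100111000101000010→1 (1)
 18  11001110001010000101→1 (1)
 19  10011100010100001011→1 (0)
 20  00111000101000010110→0 (1)
 21  01110001010000101101→0 (1)
 22  11100010100001011011→1 (1)
 23  11000101000010110111→1 (1)
 24  10001010000101101111→1 (1)
 25  00010100001011011111→0 (1)
 26  00101000010110111111→0 (0)
 27  01010000101101111110→0 (1)
 28  10100001011011111101→1 (1)
 29  01000010110111111011→0 (0)
 30  10000101101111110110→1 (1)
 31  00001011011111101101→0 (0)
 32  00010110111111011010→0 (1)
 33  00101101111110110101→0 (0)
 34  01011011111101101010→0 (1)
 35  10110111111011010101→1 (0)
 36  01101111110110101010→0 (0)
 37  11011111101101010100→1 (0)
 38  10111111011010101000→1 (0)
 39  01111110110101010000→0 (1)
 40  11111101101010100001→1 (0)
 41  11111011010101000010→1 (0)
 42  11110110101010000100→1 (0)
 43  11101101010100001000→1 (1)
 44  11011010101000010001→1 (0)
 45  10110101010000100010→1 (0)
 46  01101010100001000100→0 (0)
 47  11010101000010001000→1 (0)
 48  10101010000100010000→1 (1)
 49  01010100001000100001→0 (1)
 50  10101000010001000011→1 (1)
 51  01010000100010000111→0 (1)
 52  10100001000100001111→1 (1)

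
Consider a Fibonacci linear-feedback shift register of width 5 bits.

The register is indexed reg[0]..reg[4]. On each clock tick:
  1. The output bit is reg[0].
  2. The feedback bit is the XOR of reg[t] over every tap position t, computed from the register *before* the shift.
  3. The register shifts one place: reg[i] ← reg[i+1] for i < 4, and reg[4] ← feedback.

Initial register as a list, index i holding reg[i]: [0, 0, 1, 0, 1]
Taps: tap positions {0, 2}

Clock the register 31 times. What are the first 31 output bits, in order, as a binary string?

tick  register→output (feedback)
  0  00101→0 (1)
  1  01011→0 (0)
  2  10110→1 (0)
  3  01100→0 (1)
  4  11001→1 (1)
  5  10011→1 (1)
  6  00111→0 (1)
  7  01111→0 (1)
  8  11111→1 (0)
  9  11110→1 (0)
 10  11100→1 (0)
 11  11000→1 (1)
 12  10001→1 (1)
 13  00011→0 (0)
 14  00110→0 (1)
 15  01101→0 (1)
 16  11011→1 (1)
 17  10111→1 (0)
 18  01110→0 (1)
 19  11101→1 (0)
 20  11010→1 (1)
 21  10101→1 (0)
 22  01010→0 (0)
 23  10100→1 (0)
 24  01000→0 (0)
 25  10000→1 (1)
 26  00001→0 (0)
 27  00010→0 (0)
 28  00100→0 (1)
 29  01001→0 (0)
 30  10010→1 (1)

0010110011111000110111010100001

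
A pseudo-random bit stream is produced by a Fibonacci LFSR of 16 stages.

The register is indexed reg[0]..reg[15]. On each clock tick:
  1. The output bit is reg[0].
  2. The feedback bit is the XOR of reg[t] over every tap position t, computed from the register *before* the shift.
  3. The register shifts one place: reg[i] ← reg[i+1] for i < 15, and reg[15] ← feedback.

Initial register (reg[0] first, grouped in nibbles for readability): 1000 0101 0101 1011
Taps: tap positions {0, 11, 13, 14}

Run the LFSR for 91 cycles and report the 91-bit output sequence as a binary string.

k : reg_k → out_k, fb_k
0: 1000010101011011 → 1, fb=1
1: 0000101010110111 → 0, fb=1
2: 0001010101101111 → 0, fb=0
3: 0010101011011110 → 0, fb=1
4: 0101010110111101 → 0, fb=0
5: 1010101101111010 → 1, fb=1
6: 0101011011110101 → 0, fb=0
7: 1010110111101010 → 1, fb=0
8: 0101101111010100 → 0, fb=0
9: 1011011110101000 → 1, fb=1
10: 0110111101010001 → 0, fb=1
11: 1101111010100011 → 1, fb=0
12: 1011110101000110 → 1, fb=1
13: 0111101010001101 → 0, fb=1
14: 1111010100011011 → 1, fb=1
15: 1110101000110111 → 1, fb=0
16: 1101010001101110 → 1, fb=1
17: 1010100011011101 → 1, fb=1
18: 0101000110111011 → 0, fb=0
19: 1010001101110110 → 1, fb=0
20: 0100011011101100 → 0, fb=1
21: 1000110111011001 → 1, fb=0
22: 0001101110110010 → 0, fb=0
23: 0011011101100100 → 0, fb=1
24: 0110111011001001 → 0, fb=0
25: 1101110110010010 → 1, fb=1
26: 1011101100100101 → 1, fb=0
27: 0111011001001010 → 0, fb=1
28: 1110110010010101 → 1, fb=1
29: 1101100100101011 → 1, fb=0
30: 1011001001010110 → 1, fb=0
31: 0110010010101100 → 0, fb=1
32: 1100100101011001 → 1, fb=0
33: 1001001010110010 → 1, fb=1
34: 0010010101100101 → 0, fb=1
35: 0100101011001011 → 0, fb=1
36: 1001010110010111 → 1, fb=0
37: 0010101100101110 → 0, fb=0
38: 0101011001011100 → 0, fb=0
39: 1010110010111000 → 1, fb=0
40: 0101100101110000 → 0, fb=1
41: 1011001011100001 → 1, fb=1
42: 0110010111000011 → 0, fb=1
43: 1100101110000111 → 1, fb=1
44: 1001011100001111 → 1, fb=1
45: 0010111000011111 → 0, fb=1
46: 0101110000111111 → 0, fb=1
47: 1011100001111111 → 1, fb=0
48: 0111000011111110 → 0, fb=1
49: 1110000111111101 → 1, fb=1
50: 1100001111111011 → 1, fb=1
51: 1000011111110111 → 1, fb=0
52: 0000111111101110 → 0, fb=0
53: 0001111111011100 → 0, fb=0
54: 0011111110111000 → 0, fb=1
55: 0111111101110001 → 0, fb=1
56: 1111111011100011 → 1, fb=0
57: 1111110111000110 → 1, fb=1
58: 1111101110001101 → 1, fb=0
59: 1111011100011010 → 1, fb=1
60: 1110111000110101 → 1, fb=1
61: 1101110001101011 → 1, fb=0
62: 1011100011010110 → 1, fb=0
63: 0111000110101100 → 0, fb=1
64: 1110001101011001 → 1, fb=0
65: 1100011010110010 → 1, fb=1
66: 1000110101100101 → 1, fb=0
67: 0001101011001010 → 0, fb=1
68: 0011010110010101 → 0, fb=0
69: 0110101100101010 → 0, fb=1
70: 1101011001010101 → 1, fb=1
71: 1010110010101011 → 1, fb=0
72: 0101100101010110 → 0, fb=1
73: 1011001010101101 → 1, fb=0
74: 0110010101011010 → 0, fb=0
75: 1100101010110100 → 1, fb=1
76: 1001010101101001 → 1, fb=1
77: 0010101011010011 → 0, fb=0
78: 0101010110100110 → 0, fb=0
79: 1010101101001100 → 1, fb=0
80: 0101011010011000 → 0, fb=1
81: 1010110100110001 → 1, fb=0
82: 0101101001100010 → 0, fb=1
83: 1011010011000101 → 1, fb=0
84: 0110100110001010 → 0, fb=1
85: 1101001100010101 → 1, fb=1
86: 1010011000101011 → 1, fb=0
87: 0100110001010110 → 0, fb=1
88: 1001100010101101 → 1, fb=0
89: 0011000101011010 → 0, fb=0
90: 0110001010110100 → 0, fb=0

1000010101011011110101000110111011001001010110010111000011111110111000110101100101010110100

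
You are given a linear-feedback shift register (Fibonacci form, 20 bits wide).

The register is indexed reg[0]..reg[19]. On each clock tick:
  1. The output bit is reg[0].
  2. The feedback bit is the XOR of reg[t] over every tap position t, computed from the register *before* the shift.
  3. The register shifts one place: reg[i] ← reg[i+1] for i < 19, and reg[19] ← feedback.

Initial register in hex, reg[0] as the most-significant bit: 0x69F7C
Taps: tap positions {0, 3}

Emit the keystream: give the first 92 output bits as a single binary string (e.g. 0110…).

step | reg (before) | out | fb
   0 | 01101001111101111100 | 0 | 0
   1 | 11010011111011111000 | 1 | 0
   2 | 10100111110111110000 | 1 | 1
   3 | 01001111101111100001 | 0 | 0
   4 | 10011111011111000010 | 1 | 0
   5 | 00111110111110000100 | 0 | 1
   6 | 01111101111100001001 | 0 | 1
   7 | 11111011111000010011 | 1 | 0
   8 | 11110111110000100110 | 1 | 0
   9 | 11101111100001001100 | 1 | 1
  10 | 11011111000010011001 | 1 | 0
  11 | 10111110000100110010 | 1 | 0
  12 | 01111100001001100100 | 0 | 1
  13 | 11111000010011001001 | 1 | 0
  14 | 11110000100110010010 | 1 | 0
  15 | 11100001001100100100 | 1 | 1
  16 | 11000010011001001001 | 1 | 1
  17 | 10000100110010010011 | 1 | 1
  18 | 00001001100100100111 | 0 | 0
  19 | 00010011001001001110 | 0 | 1
  20 | 00100110010010011101 | 0 | 0
  21 | 01001100100100111010 | 0 | 0
  22 | 10011001001001110100 | 1 | 0
  23 | 00110010010011101000 | 0 | 1
  24 | 01100100100111010001 | 0 | 0
  25 | 11001001001110100010 | 1 | 1
  26 | 10010010011101000101 | 1 | 0
  27 | 00100100111010001010 | 0 | 0
  28 | 01001001110100010100 | 0 | 0
  29 | 10010011101000101000 | 1 | 0
  30 | 00100111010001010000 | 0 | 0
  31 | 01001110100010100000 | 0 | 0
  32 | 10011101000101000000 | 1 | 0
  33 | 00111010001010000000 | 0 | 1
  34 | 01110100010100000001 | 0 | 1
  35 | 11101000101000000011 | 1 | 1
  36 | 11010001010000000111 | 1 | 0
  37 | 10100010100000001110 | 1 | 1
  38 | 01000101000000011101 | 0 | 0
  39 | 10001010000000111010 | 1 | 1
  40 | 00010100000001110101 | 0 | 1
  41 | 00101000000011101011 | 0 | 0
  42 | 01010000000111010110 | 0 | 1
  43 | 10100000001110101101 | 1 | 1
  44 | 01000000011101011011 | 0 | 0
  45 | 10000000111010110110 | 1 | 1
  46 | 00000001110101101101 | 0 | 0
  47 | 00000011101011011010 | 0 | 0
  48 | 00000111010110110100 | 0 | 0
  49 | 00001110101101101000 | 0 | 0
  50 | 00011101011011010000 | 0 | 1
  51 | 00111010110110100001 | 0 | 1
  52 | 01110101101101000011 | 0 | 1
  53 | 11101011011010000111 | 1 | 1
  54 | 11010110110100001111 | 1 | 0
  55 | 10101101101000011110 | 1 | 1
  56 | 01011011010000111101 | 0 | 1
  57 | 10110110100001111011 | 1 | 0
  58 | 01101101000011110110 | 0 | 0
  59 | 11011010000111101100 | 1 | 0
  60 | 10110100001111011000 | 1 | 0
  61 | 01101000011110110000 | 0 | 0
  62 | 11010000111101100000 | 1 | 0
  63 | 10100001111011000000 | 1 | 1
  64 | 01000011110110000001 | 0 | 0
  65 | 10000111101100000010 | 1 | 1
  66 | 00001111011000000101 | 0 | 0
  67 | 00011110110000001010 | 0 | 1
  68 | 00111101100000010101 | 0 | 1
  69 | 01111011000000101011 | 0 | 1
  70 | 11110110000001010111 | 1 | 0
  71 | 11101100000010101110 | 1 | 1
  72 | 11011000000101011101 | 1 | 0
  73 | 10110000001010111010 | 1 | 0
  74 | 01100000010101110100 | 0 | 0
  75 | 11000000101011101000 | 1 | 1
  76 | 10000001010111010001 | 1 | 1
  77 | 00000010101110100011 | 0 | 0
  78 | 00000101011101000110 | 0 | 0
  79 | 00001010111010001100 | 0 | 0
  80 | 00010101110100011000 | 0 | 1
  81 | 00101011101000110001 | 0 | 0
  82 | 01010111010001100010 | 0 | 1
  83 | 10101110100011000101 | 1 | 1
  84 | 01011101000110001011 | 0 | 1
  85 | 10111010001100010111 | 1 | 0
  86 | 01110100011000101110 | 0 | 1
  87 | 11101000110001011101 | 1 | 1
  88 | 11010001100010111011 | 1 | 0
  89 | 10100011000101110110 | 1 | 1
  90 | 01000110001011101101 | 0 | 0
  91 | 10001100010111011010 | 1 | 1

01101001111101111100001001100100100111010001010000000111010110110100001111011000000101011101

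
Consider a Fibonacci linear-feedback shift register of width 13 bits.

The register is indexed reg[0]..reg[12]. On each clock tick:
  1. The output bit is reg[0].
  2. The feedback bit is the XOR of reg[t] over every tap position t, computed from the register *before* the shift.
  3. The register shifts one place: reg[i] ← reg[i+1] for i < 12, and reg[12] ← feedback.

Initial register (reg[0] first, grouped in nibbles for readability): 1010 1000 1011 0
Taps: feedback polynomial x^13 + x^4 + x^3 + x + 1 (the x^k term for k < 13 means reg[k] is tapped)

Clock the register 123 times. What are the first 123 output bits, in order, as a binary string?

101010001011000110111010001001011110100011111111100010000010001011011010111000001011000101111010011111111101010000011100111

tick  register→output (feedback)
  0  1010100010110→1 (0)
  1  0101000101100→0 (0)
  2  1010001011000→1 (1)
  3  0100010110001→0 (1)
  4  1000101100011→1 (0)
  5  0001011000110→0 (1)
  6  0010110001101→0 (1)
  7  0101100011011→0 (1)
  8  1011000110111→1 (0)
  9  0110001101110→0 (1)
 10  1100011011101→1 (0)
 11  1000110111010→1 (0)
 12  0001101110100→0 (0)
 13  0011011101000→0 (1)
 14  0110111010001→0 (0)
 15  1101110100010→1 (0)
 16  1011101000100→1 (1)
 17  0111010001001→0 (0)
 18  1110100010010→1 (1)
 19  1101000100101→1 (1)
 20  1010001001011→1 (1)
 21  0100010010111→0 (1)
 22  1000100101111→1 (0)
 23  0001001011110→0 (1)
 24  0010010111101→0 (0)
 25  0100101111010→0 (0)
 26  1001011110100→1 (0)
 27  0010111101000→0 (1)
 28  0101111010001→0 (1)
 29  1011110100011→1 (1)
 30  0111101000111→0 (1)
 31  1111010001111→1 (1)
 32  1110100011111→1 (1)
 33  1101000111111→1 (1)
 34  1010001111111→1 (1)
 35  0100011111111→0 (1)
 36  1000111111111→1 (0)
 37  0001111111110→0 (0)
 38  0011111111100→0 (0)
 39  0111111111000→0 (1)
 40  1111111110001→1 (0)
 41  1111111100010→1 (0)
 42  1111111000100→1 (0)
 43  1111110001000→1 (0)
 44  1111100010000→1 (0)
 45  1111000100000→1 (1)
 46  1110001000001→1 (0)
 47  1100010000010→1 (0)
 48  1000100000100→1 (0)
 49  0001000001000→0 (1)
 50  0010000010001→0 (0)
 51  0100000100010→0 (1)
 52  1000001000101→1 (1)
 53  0000010001011→0 (0)
 54  0000100010110→0 (1)
 55  0001000101101→0 (1)
 56  0010001011011→0 (0)
 57  0100010110110→0 (1)
 58  1000101101101→1 (0)
 59  0001011011010→0 (1)
 60  0010110110101→0 (1)
 61  0101101101011→0 (1)
 62  1011011010111→1 (0)
 63  0110110101110→0 (0)
 64  1101101011100→1 (0)
 65  1011010111000→1 (0)
 66  0110101110000→0 (0)
 67  1101011100000→1 (1)
 68  1010111000001→1 (0)
 69  0101110000010→0 (1)
 70  1011100000101→1 (1)
 71  0111000001011→0 (0)
 72  1110000010110→1 (0)
 73  1100000101100→1 (0)
 74  1000001011000→1 (1)
 75  0000010110001→0 (0)
 76  0000101100010→0 (1)
 77  0001011000101→0 (1)
 78  0010110001011→0 (1)
 79  0101100010111→0 (1)
 80  1011000101111→1 (0)
 81  0110001011110→0 (1)
 82  1100010111101→1 (0)
 83  1000101111010→1 (0)
 84  0001011110100→0 (1)
 85  0010111101001→0 (1)
 86  0101111010011→0 (1)
 87  1011110100111→1 (1)
 88  0111101001111→0 (1)
 89  1111010011111→1 (1)
 90  1110100111111→1 (1)
 91  1101001111111→1 (1)
 92  1010011111111→1 (1)
 93  0100111111111→0 (0)
 94  1001111111110→1 (1)
 95  0011111111101→0 (0)
 96  0111111111010→0 (1)
 97  1111111110101→1 (0)
 98  1111111101010→1 (0)
 99  1111111010100→1 (0)
100  1111110101000→1 (0)
101  1111101010000→1 (0)
102  1111010100000→1 (1)
103  1110101000001→1 (1)
104  1101010000011→1 (1)
105  1010100000111→1 (0)
106  0101000001110→0 (0)
107  1010000011100→1 (1)
108  0100000111001→0 (1)
109  1000001110011→1 (1)
110  0000011100111→0 (0)
111  0000111001110→0 (1)
112  0001110011101→0 (0)
113  0011100111010→0 (0)
114  0111001110100→0 (0)
115  1110011101000→1 (0)
116  1100111010000→1 (1)
117  1001110100001→1 (1)
118  0011101000011→0 (0)
119  0111010000110→0 (0)
120  1110100001100→1 (1)
121  1101000011001→1 (1)
122  1010000110011→1 (1)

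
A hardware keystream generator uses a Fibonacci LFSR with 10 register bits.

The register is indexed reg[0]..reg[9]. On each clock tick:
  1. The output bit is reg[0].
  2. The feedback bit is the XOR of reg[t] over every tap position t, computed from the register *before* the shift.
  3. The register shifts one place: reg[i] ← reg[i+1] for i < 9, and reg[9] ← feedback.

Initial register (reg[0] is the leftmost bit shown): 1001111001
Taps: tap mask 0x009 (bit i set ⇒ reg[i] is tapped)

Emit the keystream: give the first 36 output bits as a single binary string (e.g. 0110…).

tick  register→output (feedback)
  0  1001111001→1 (0)
  1  0011110010→0 (1)
  2  0111100101→0 (1)
  3  1111001011→1 (0)
  4  1110010110→1 (1)
  5  1100101101→1 (1)
  6  1001011011→1 (0)
  7  0010110110→0 (0)
  8  0101101100→0 (1)
  9  1011011001→1 (0)
 10  0110110010→0 (0)
 11  1101100100→1 (0)
 12  1011001000→1 (0)
 13  0110010000→0 (0)
 14  1100100000→1 (1)
 15  1001000001→1 (0)
 16  0010000010→0 (0)
 17  0100000100→0 (0)
 18  1000001000→1 (1)
 19  0000010001→0 (0)
 20  0000100010→0 (0)
 21  0001000100→0 (1)
 22  0010001001→0 (0)
 23  0100010010→0 (0)
 24  1000100100→1 (1)
 25  0001001001→0 (1)
 26  0010010011→0 (0)
 27  0100100110→0 (0)
 28  1001001100→1 (0)
 29  0010011000→0 (0)
 30  0100110000→0 (0)
 31  1001100000→1 (0)
 32  0011000000→0 (1)
 33  0110000001→0 (0)
 34  1100000010→1 (1)
 35  1000000101→1 (1)

100111100101101100100000100010010011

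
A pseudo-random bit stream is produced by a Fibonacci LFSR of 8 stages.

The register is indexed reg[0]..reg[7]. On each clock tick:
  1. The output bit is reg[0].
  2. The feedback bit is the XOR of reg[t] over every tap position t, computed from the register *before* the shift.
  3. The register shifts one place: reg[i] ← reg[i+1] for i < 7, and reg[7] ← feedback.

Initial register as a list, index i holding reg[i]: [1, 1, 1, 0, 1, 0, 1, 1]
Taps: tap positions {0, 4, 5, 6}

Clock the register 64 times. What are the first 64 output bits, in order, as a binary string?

k : reg_k → out_k, fb_k
0: 11101011 → 1, fb=1
1: 11010111 → 1, fb=1
2: 10101111 → 1, fb=0
3: 01011110 → 0, fb=1
4: 10111101 → 1, fb=1
5: 01111011 → 0, fb=0
6: 11110110 → 1, fb=1
7: 11101101 → 1, fb=1
8: 11011011 → 1, fb=1
9: 10110111 → 1, fb=1
10: 01101111 → 0, fb=1
11: 11011111 → 1, fb=0
12: 10111110 → 1, fb=0
13: 01111100 → 0, fb=0
14: 11111000 → 1, fb=0
15: 11110000 → 1, fb=1
16: 11100001 → 1, fb=1
17: 11000011 → 1, fb=0
18: 10000110 → 1, fb=1
19: 00001101 → 0, fb=0
20: 00011010 → 0, fb=0
21: 00110100 → 0, fb=1
22: 01101001 → 0, fb=1
23: 11010011 → 1, fb=0
24: 10100110 → 1, fb=1
25: 01001101 → 0, fb=0
26: 10011010 → 1, fb=1
27: 00110101 → 0, fb=1
28: 01101011 → 0, fb=0
29: 11010110 → 1, fb=1
30: 10101101 → 1, fb=1
31: 01011011 → 0, fb=0
32: 10110110 → 1, fb=1
33: 01101101 → 0, fb=0
34: 11011010 → 1, fb=1
35: 10110101 → 1, fb=0
36: 01101010 → 0, fb=0
37: 11010100 → 1, fb=0
38: 10101000 → 1, fb=0
39: 01010000 → 0, fb=0
40: 10100000 → 1, fb=1
41: 01000001 → 0, fb=0
42: 10000010 → 1, fb=0
43: 00000100 → 0, fb=1
44: 00001001 → 0, fb=1
45: 00010011 → 0, fb=1
46: 00100111 → 0, fb=0
47: 01001110 → 0, fb=1
48: 10011101 → 1, fb=1
49: 00111011 → 0, fb=0
50: 01110110 → 0, fb=0
51: 11101100 → 1, fb=1
52: 11011001 → 1, fb=0
53: 10110010 → 1, fb=0
54: 01100100 → 0, fb=1
55: 11001001 → 1, fb=0
56: 10010010 → 1, fb=0
57: 00100100 → 0, fb=1
58: 01001001 → 0, fb=1
59: 10010011 → 1, fb=0
60: 00100110 → 0, fb=0
61: 01001100 → 0, fb=0
62: 10011000 → 1, fb=0
63: 00110000 → 0, fb=0

1110101111011011111000011010011010110110101000001001110110010010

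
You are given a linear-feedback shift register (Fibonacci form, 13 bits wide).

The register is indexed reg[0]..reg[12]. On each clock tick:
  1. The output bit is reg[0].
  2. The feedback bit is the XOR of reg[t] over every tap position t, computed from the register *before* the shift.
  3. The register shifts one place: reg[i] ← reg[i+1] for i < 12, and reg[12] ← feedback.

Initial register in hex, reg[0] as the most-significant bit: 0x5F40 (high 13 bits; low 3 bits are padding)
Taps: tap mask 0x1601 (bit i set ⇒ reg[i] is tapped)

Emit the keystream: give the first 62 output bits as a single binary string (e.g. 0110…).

step | reg (before) | out | fb
   0 | 0101111101000 | 0 | 1
   1 | 1011111010001 | 1 | 0
   2 | 0111110100010 | 0 | 0
   3 | 1111101000100 | 1 | 0
   4 | 1111010001000 | 1 | 0
   5 | 1110100010000 | 1 | 1
   6 | 1101000100001 | 1 | 0
   7 | 1010001000010 | 1 | 1
   8 | 0100010000101 | 0 | 0
   9 | 1000100001010 | 1 | 0
  10 | 0001000010100 | 0 | 1
  11 | 0010000101001 | 0 | 0
  12 | 0100001010010 | 0 | 0
  13 | 1000010100100 | 1 | 0
  14 | 0000101001000 | 0 | 1
  15 | 0001010010001 | 0 | 1
  16 | 0010100100011 | 0 | 1
  17 | 0101001000111 | 0 | 0
  18 | 1010010001110 | 1 | 1
  19 | 0100100011101 | 0 | 1
  20 | 1001000111011 | 1 | 1
  21 | 0010001110111 | 0 | 0
  22 | 0100011101110 | 0 | 0
  23 | 1000111011100 | 1 | 1
  24 | 0001110111001 | 0 | 0
  25 | 0011101110010 | 0 | 0
  26 | 0111011100100 | 0 | 1
  27 | 1110111001001 | 1 | 1
  28 | 1101110010011 | 1 | 0
  29 | 1011100100110 | 1 | 0
  30 | 0111001001100 | 0 | 0
  31 | 1110010011000 | 1 | 0
  32 | 1100100110000 | 1 | 1
  33 | 1001001100001 | 1 | 0
  34 | 0010011000010 | 0 | 0
  35 | 0100110000100 | 0 | 1
  36 | 1001100001001 | 1 | 1
  37 | 0011000010011 | 0 | 1
  38 | 0110000100111 | 0 | 0
  39 | 1100001001110 | 1 | 1
  40 | 1000010011101 | 1 | 0
  41 | 0000100111010 | 0 | 1
  42 | 0001001110101 | 0 | 0
  43 | 0010011101010 | 0 | 1
  44 | 0100111010101 | 0 | 0
  45 | 1001110101010 | 1 | 0
  46 | 0011101010100 | 0 | 1
  47 | 0111010101001 | 0 | 0
  48 | 1110101010010 | 1 | 1
  49 | 1101010100101 | 1 | 1
  50 | 1010101001011 | 1 | 1
  51 | 0101010010111 | 0 | 0
  52 | 1010100101110 | 1 | 1
  53 | 0101001011101 | 0 | 1
  54 | 1010010111011 | 1 | 1
  55 | 0100101110111 | 0 | 0
  56 | 1001011101110 | 1 | 1
  57 | 0010111011101 | 0 | 1
  58 | 0101110111011 | 0 | 0
  59 | 1011101110110 | 1 | 0
  60 | 0111011101100 | 0 | 0
  61 | 1110111011000 | 1 | 0

01011111010001000010100100011101110010011000010011101010100101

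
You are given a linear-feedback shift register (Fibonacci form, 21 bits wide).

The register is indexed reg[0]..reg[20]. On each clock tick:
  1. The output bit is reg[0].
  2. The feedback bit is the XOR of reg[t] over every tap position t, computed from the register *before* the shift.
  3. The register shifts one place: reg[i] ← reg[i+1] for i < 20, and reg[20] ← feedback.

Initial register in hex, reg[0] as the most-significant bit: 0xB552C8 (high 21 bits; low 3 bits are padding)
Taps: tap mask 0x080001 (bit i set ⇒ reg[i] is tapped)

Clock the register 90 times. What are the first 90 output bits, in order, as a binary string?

101101010101001011001110001000100001001011000001010000001011100000001000000001001111111110

step | reg (before) | out | fb
   0 | 101101010101001011001 | 1 | 1
   1 | 011010101010010110011 | 0 | 1
   2 | 110101010100101100111 | 1 | 0
   3 | 101010101001011001110 | 1 | 0
   4 | 010101010010110011100 | 0 | 0
   5 | 101010100101100111000 | 1 | 1
   6 | 010101001011001110001 | 0 | 0
   7 | 101010010110011100010 | 1 | 0
   8 | 010100101100111000100 | 0 | 0
   9 | 101001011001110001000 | 1 | 1
  10 | 010010110011100010001 | 0 | 0
  11 | 100101100111000100010 | 1 | 0
  12 | 001011001110001000100 | 0 | 0
  13 | 010110011100010001000 | 0 | 0
  14 | 101100111000100010000 | 1 | 1
  15 | 011001110001000100001 | 0 | 0
  16 | 110011100010001000010 | 1 | 0
  17 | 100111000100010000100 | 1 | 1
  18 | 001110001000100001001 | 0 | 0
  19 | 011100010001000010010 | 0 | 1
  20 | 111000100010000100101 | 1 | 1
  21 | 110001000100001001011 | 1 | 0
  22 | 100010001000010010110 | 1 | 0
  23 | 000100010000100101100 | 0 | 0
  24 | 001000100001001011000 | 0 | 0
  25 | 010001000010010110000 | 0 | 0
  26 | 100010000100101100000 | 1 | 1
  27 | 000100001001011000001 | 0 | 0
  28 | 001000010010110000010 | 0 | 1
  29 | 010000100101100000101 | 0 | 0
  30 | 100001001011000001010 | 1 | 0
  31 | 000010010110000010100 | 0 | 0
  32 | 000100101100000101000 | 0 | 0
  33 | 001001011000001010000 | 0 | 0
  34 | 010010110000010100000 | 0 | 0
  35 | 100101100000101000000 | 1 | 1
  36 | 001011000001010000001 | 0 | 0
  37 | 010110000010100000010 | 0 | 1
  38 | 101100000101000000101 | 1 | 1
  39 | 011000001010000001011 | 0 | 1
  40 | 110000010100000010111 | 1 | 0
  41 | 100000101000000101110 | 1 | 0
  42 | 000001010000001011100 | 0 | 0
  43 | 000010100000010111000 | 0 | 0
  44 | 000101000000101110000 | 0 | 0
  45 | 001010000001011100000 | 0 | 0
  46 | 010100000010111000000 | 0 | 0
  47 | 101000000101110000000 | 1 | 1
  48 | 010000001011100000001 | 0 | 0
  49 | 100000010111000000010 | 1 | 0
  50 | 000000101110000000100 | 0 | 0
  51 | 000001011100000001000 | 0 | 0
  52 | 000010111000000010000 | 0 | 0
  53 | 000101110000000100000 | 0 | 0
  54 | 001011100000001000000 | 0 | 0
  55 | 010111000000010000000 | 0 | 0
  56 | 101110000000100000000 | 1 | 1
  57 | 011100000001000000001 | 0 | 0
  58 | 111000000010000000010 | 1 | 0
  59 | 110000000100000000100 | 1 | 1
  60 | 100000001000000001001 | 1 | 1
  61 | 000000010000000010011 | 0 | 1
  62 | 000000100000000100111 | 0 | 1
  63 | 000001000000001001111 | 0 | 1
  64 | 000010000000010011111 | 0 | 1
  65 | 000100000000100111111 | 0 | 1
  66 | 001000000001001111111 | 0 | 1
  67 | 010000000010011111111 | 0 | 1
  68 | 100000000100111111111 | 1 | 0
  69 | 000000001001111111110 | 0 | 1
  70 | 000000010011111111101 | 0 | 0
  71 | 000000100111111111010 | 0 | 1
  72 | 000001001111111110101 | 0 | 0
  73 | 000010011111111101010 | 0 | 1
  74 | 000100111111111010101 | 0 | 0
  75 | 001001111111110101010 | 0 | 1
  76 | 010011111111101010101 | 0 | 0
  77 | 100111111111010101010 | 1 | 0
  78 | 001111111110101010100 | 0 | 0
  79 | 011111111101010101000 | 0 | 0
  80 | 111111111010101010000 | 1 | 1
  81 | 111111110101010100001 | 1 | 1
  82 | 111111101010101000011 | 1 | 0
  83 | 111111010101010000110 | 1 | 0
  84 | 111110101010100001100 | 1 | 1
  85 | 111101010101000011001 | 1 | 1
  86 | 111010101010000110011 | 1 | 0
  87 | 110101010100001100110 | 1 | 0
  88 | 101010101000011001100 | 1 | 1
  89 | 010101010000110011001 | 0 | 0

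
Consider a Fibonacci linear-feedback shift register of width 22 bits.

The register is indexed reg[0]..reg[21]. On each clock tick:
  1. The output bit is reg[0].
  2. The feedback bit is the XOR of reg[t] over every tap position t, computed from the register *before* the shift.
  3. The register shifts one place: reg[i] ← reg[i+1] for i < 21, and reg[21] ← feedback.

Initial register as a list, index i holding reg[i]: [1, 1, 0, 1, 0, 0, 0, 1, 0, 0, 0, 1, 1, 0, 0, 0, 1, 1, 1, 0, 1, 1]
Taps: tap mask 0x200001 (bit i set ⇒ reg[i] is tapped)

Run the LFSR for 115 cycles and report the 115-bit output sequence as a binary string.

k : reg_k → out_k, fb_k
0: 1101000100011000111011 → 1, fb=0
1: 1010001000110001110110 → 1, fb=1
2: 0100010001100011101101 → 0, fb=1
3: 1000100011000111011011 → 1, fb=0
4: 0001000110001110110110 → 0, fb=0
5: 0010001100011101101100 → 0, fb=0
6: 0100011000111011011000 → 0, fb=0
7: 1000110001110110110000 → 1, fb=1
8: 0001100011101101100001 → 0, fb=1
9: 0011000111011011000011 → 0, fb=1
10: 0110001110110110000111 → 0, fb=1
11: 1100011101101100001111 → 1, fb=0
12: 1000111011011000011110 → 1, fb=1
13: 0001110110110000111101 → 0, fb=1
14: 0011101101100001111011 → 0, fb=1
15: 0111011011000011110111 → 0, fb=1
16: 1110110110000111101111 → 1, fb=0
17: 1101101100001111011110 → 1, fb=1
18: 1011011000011110111101 → 1, fb=0
19: 0110110000111101111010 → 0, fb=0
20: 1101100001111011110100 → 1, fb=1
21: 1011000011110111101001 → 1, fb=0
22: 0110000111101111010010 → 0, fb=0
23: 1100001111011110100100 → 1, fb=1
24: 1000011110111101001001 → 1, fb=0
25: 0000111101111010010010 → 0, fb=0
26: 0001111011110100100100 → 0, fb=0
27: 0011110111101001001000 → 0, fb=0
28: 0111101111010010010000 → 0, fb=0
29: 1111011110100100100000 → 1, fb=1
30: 1110111101001001000001 → 1, fb=0
31: 1101111010010010000010 → 1, fb=1
32: 1011110100100100000101 → 1, fb=0
33: 0111101001001000001010 → 0, fb=0
34: 1111010010010000010100 → 1, fb=1
35: 1110100100100000101001 → 1, fb=0
36: 1101001001000001010010 → 1, fb=1
37: 1010010010000010100101 → 1, fb=0
38: 0100100100000101001010 → 0, fb=0
39: 1001001000001010010100 → 1, fb=1
40: 0010010000010100101001 → 0, fb=1
41: 0100100000101001010011 → 0, fb=1
42: 1001000001010010100111 → 1, fb=0
43: 0010000010100101001110 → 0, fb=0
44: 0100000101001010011100 → 0, fb=0
45: 1000001010010100111000 → 1, fb=1
46: 0000010100101001110001 → 0, fb=1
47: 0000101001010011100011 → 0, fb=1
48: 0001010010100111000111 → 0, fb=1
49: 0010100101001110001111 → 0, fb=1
50: 0101001010011100011111 → 0, fb=1
51: 1010010100111000111111 → 1, fb=0
52: 0100101001110001111110 → 0, fb=0
53: 1001010011100011111100 → 1, fb=1
54: 0010100111000111111001 → 0, fb=1
55: 0101001110001111110011 → 0, fb=1
56: 1010011100011111100111 → 1, fb=0
57: 0100111000111111001110 → 0, fb=0
58: 1001110001111110011100 → 1, fb=1
59: 0011100011111100111001 → 0, fb=1
60: 0111000111111001110011 → 0, fb=1
61: 1110001111110011100111 → 1, fb=0
62: 1100011111100111001110 → 1, fb=1
63: 1000111111001110011101 → 1, fb=0
64: 0001111110011100111010 → 0, fb=0
65: 0011111100111001110100 → 0, fb=0
66: 0111111001110011101000 → 0, fb=0
67: 1111110011100111010000 → 1, fb=1
68: 1111100111001110100001 → 1, fb=0
69: 1111001110011101000010 → 1, fb=1
70: 1110011100111010000101 → 1, fb=0
71: 1100111001110100001010 → 1, fb=1
72: 1001110011101000010101 → 1, fb=0
73: 0011100111010000101010 → 0, fb=0
74: 0111001110100001010100 → 0, fb=0
75: 1110011101000010101000 → 1, fb=1
76: 1100111010000101010001 → 1, fb=0
77: 1001110100001010100010 → 1, fb=1
78: 0011101000010101000101 → 0, fb=1
79: 0111010000101010001011 → 0, fb=1
80: 1110100001010100010111 → 1, fb=0
81: 1101000010101000101110 → 1, fb=1
82: 1010000101010001011101 → 1, fb=0
83: 0100001010100010111010 → 0, fb=0
84: 1000010101000101110100 → 1, fb=1
85: 0000101010001011101001 → 0, fb=1
86: 0001010100010111010011 → 0, fb=1
87: 0010101000101110100111 → 0, fb=1
88: 0101010001011101001111 → 0, fb=1
89: 1010100010111010011111 → 1, fb=0
90: 0101000101110100111110 → 0, fb=0
91: 1010001011101001111100 → 1, fb=1
92: 0100010111010011111001 → 0, fb=1
93: 1000101110100111110011 → 1, fb=0
94: 0001011101001111100110 → 0, fb=0
95: 0010111010011111001100 → 0, fb=0
96: 0101110100111110011000 → 0, fb=0
97: 1011101001111100110000 → 1, fb=1
98: 0111010011111001100001 → 0, fb=1
99: 1110100111110011000011 → 1, fb=0
100: 1101001111100110000110 → 1, fb=1
101: 1010011111001100001101 → 1, fb=0
102: 0100111110011000011010 → 0, fb=0
103: 1001111100110000110100 → 1, fb=1
104: 0011111001100001101001 → 0, fb=1
105: 0111110011000011010011 → 0, fb=1
106: 1111100110000110100111 → 1, fb=0
107: 1111001100001101001110 → 1, fb=1
108: 1110011000011010011101 → 1, fb=0
109: 1100110000110100111010 → 1, fb=1
110: 1001100001101001110101 → 1, fb=0
111: 0011000011010011101010 → 0, fb=0
112: 0110000110100111010100 → 0, fb=0
113: 1100001101001110101000 → 1, fb=1
114: 1000011010011101010001 → 1, fb=0

1101000100011000111011011000011110111101001001000001010010100111000111111001110011101000010101000101110100111110011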